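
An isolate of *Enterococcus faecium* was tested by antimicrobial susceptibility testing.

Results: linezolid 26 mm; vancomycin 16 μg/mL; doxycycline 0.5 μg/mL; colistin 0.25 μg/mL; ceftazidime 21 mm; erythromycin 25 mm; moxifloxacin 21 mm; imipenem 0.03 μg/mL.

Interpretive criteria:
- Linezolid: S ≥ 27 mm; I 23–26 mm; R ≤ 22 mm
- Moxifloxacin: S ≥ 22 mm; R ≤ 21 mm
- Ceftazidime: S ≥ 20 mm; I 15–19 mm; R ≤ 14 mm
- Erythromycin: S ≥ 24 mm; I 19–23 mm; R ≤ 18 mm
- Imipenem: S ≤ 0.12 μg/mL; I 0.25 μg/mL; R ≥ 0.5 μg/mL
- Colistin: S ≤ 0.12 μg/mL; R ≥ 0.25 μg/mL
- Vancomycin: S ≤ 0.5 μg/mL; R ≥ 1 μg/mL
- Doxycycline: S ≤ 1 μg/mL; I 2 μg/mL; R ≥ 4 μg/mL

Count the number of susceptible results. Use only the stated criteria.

4

Linezolid (26 mm) in 23–26 mm — Intermediate
Vancomycin: 16 μg/mL is ≥ 1 μg/mL ⇒ Resistant
Doxycycline (0.5 μg/mL) ≤ 1 μg/mL — susceptible
Colistin 0.25 μg/mL: ≥ 0.25 μg/mL ⇒ resistant
Ceftazidime 21 mm: ≥ 20 mm → S
Erythromycin 25 mm: ≥ 24 mm → S
Moxifloxacin: 21 mm is ≤ 21 mm → Resistant
Imipenem 0.03 μg/mL: ≤ 0.12 μg/mL — S
Susceptible: 4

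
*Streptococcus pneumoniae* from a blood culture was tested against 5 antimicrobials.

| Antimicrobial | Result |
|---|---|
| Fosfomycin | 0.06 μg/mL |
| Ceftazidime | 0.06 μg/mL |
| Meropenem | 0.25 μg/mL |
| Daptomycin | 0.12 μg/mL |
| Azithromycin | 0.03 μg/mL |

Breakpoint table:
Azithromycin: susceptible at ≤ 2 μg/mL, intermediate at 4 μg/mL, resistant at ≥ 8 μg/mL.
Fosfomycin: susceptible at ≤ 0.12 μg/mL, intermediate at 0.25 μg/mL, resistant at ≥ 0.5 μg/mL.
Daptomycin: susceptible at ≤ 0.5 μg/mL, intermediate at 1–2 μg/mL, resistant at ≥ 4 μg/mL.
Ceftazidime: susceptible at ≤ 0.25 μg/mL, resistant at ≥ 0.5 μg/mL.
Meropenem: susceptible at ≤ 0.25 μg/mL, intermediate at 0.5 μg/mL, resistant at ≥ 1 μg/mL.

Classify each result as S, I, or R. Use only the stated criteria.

S, S, S, S, S

Fosfomycin 0.06 μg/mL: ≤ 0.12 μg/mL ⇒ Susceptible
Ceftazidime: 0.06 μg/mL is ≤ 0.25 μg/mL ⇒ Susceptible
Meropenem (0.25 μg/mL) ≤ 0.25 μg/mL → susceptible
Daptomycin 0.12 μg/mL: ≤ 0.5 μg/mL → S
Azithromycin: 0.03 μg/mL is ≤ 2 μg/mL → susceptible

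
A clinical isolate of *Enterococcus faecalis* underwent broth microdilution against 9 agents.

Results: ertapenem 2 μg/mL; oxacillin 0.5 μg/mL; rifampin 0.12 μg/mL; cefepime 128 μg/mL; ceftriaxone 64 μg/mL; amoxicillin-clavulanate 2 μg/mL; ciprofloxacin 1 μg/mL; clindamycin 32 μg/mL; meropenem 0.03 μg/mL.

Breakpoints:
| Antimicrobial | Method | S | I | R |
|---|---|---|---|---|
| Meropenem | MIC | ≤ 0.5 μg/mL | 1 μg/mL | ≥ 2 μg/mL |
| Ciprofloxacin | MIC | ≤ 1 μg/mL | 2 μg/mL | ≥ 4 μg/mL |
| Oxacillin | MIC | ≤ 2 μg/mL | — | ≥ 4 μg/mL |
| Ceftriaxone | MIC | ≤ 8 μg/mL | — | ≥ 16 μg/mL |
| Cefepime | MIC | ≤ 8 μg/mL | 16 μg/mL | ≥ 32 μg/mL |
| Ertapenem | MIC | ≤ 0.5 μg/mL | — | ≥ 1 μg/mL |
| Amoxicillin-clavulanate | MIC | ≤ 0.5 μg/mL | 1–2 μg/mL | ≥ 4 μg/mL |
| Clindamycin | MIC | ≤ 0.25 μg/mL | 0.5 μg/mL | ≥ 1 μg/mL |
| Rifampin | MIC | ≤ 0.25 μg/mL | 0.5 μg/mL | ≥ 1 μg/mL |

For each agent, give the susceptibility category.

R, S, S, R, R, I, S, R, S

Ertapenem: 2 μg/mL is ≥ 1 μg/mL — R
Oxacillin (0.5 μg/mL) ≤ 2 μg/mL → Susceptible
Rifampin: 0.12 μg/mL is ≤ 0.25 μg/mL — susceptible
Cefepime (128 μg/mL) ≥ 32 μg/mL — resistant
Ceftriaxone (64 μg/mL) ≥ 16 μg/mL — resistant
Amoxicillin-clavulanate 2 μg/mL: in 1–2 μg/mL — intermediate
Ciprofloxacin 1 μg/mL: ≤ 1 μg/mL — S
Clindamycin 32 μg/mL: ≥ 1 μg/mL — resistant
Meropenem: 0.03 μg/mL is ≤ 0.5 μg/mL — S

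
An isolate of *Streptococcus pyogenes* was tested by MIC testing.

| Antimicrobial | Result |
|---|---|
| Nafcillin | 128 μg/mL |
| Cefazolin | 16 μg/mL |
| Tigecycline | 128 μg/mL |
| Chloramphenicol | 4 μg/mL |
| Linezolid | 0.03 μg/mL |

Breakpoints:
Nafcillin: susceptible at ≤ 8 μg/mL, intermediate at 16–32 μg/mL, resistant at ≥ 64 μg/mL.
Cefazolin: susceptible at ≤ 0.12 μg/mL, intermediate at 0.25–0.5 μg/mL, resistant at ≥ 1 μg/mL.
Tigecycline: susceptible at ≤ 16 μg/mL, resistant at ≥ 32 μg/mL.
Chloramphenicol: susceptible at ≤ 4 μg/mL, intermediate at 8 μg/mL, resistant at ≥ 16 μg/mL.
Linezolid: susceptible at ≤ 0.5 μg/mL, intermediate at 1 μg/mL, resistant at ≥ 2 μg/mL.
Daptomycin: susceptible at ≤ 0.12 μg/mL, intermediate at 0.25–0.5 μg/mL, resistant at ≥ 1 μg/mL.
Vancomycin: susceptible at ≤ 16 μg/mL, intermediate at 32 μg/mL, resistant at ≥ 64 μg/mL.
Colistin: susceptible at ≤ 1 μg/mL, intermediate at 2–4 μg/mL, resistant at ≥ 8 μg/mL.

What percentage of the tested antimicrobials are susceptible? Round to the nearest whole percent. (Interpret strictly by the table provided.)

40%

Nafcillin (128 μg/mL) ≥ 64 μg/mL — R
Cefazolin: 16 μg/mL is ≥ 1 μg/mL ⇒ R
Tigecycline (128 μg/mL) ≥ 32 μg/mL ⇒ R
Chloramphenicol (4 μg/mL) ≤ 4 μg/mL → susceptible
Linezolid: 0.03 μg/mL is ≤ 0.5 μg/mL — S
Susceptible: 2/5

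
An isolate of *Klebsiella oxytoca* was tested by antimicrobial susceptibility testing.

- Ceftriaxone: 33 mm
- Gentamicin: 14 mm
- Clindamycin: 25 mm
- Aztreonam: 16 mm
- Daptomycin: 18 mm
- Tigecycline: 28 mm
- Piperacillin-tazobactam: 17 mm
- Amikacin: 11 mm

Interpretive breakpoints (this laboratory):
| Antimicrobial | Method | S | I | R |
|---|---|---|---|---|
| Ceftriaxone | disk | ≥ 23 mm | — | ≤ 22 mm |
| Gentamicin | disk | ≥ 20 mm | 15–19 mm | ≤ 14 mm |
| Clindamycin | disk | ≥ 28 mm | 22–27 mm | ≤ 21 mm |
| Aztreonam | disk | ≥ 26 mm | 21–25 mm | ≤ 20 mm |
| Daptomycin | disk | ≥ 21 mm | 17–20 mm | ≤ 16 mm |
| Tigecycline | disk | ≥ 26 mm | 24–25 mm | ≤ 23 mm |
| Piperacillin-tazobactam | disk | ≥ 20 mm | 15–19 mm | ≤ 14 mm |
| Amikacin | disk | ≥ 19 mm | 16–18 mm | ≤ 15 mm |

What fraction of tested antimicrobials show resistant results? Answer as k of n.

3 of 8

Ceftriaxone: 33 mm is ≥ 23 mm ⇒ Susceptible
Gentamicin: 14 mm is ≤ 14 mm ⇒ R
Clindamycin (25 mm) in 22–27 mm — Intermediate
Aztreonam (16 mm) ≤ 20 mm ⇒ R
Daptomycin: 18 mm is in 17–20 mm — intermediate
Tigecycline (28 mm) ≥ 26 mm → S
Piperacillin-tazobactam: 17 mm is in 15–19 mm — Intermediate
Amikacin 11 mm: ≤ 15 mm — Resistant
Resistant: 3/8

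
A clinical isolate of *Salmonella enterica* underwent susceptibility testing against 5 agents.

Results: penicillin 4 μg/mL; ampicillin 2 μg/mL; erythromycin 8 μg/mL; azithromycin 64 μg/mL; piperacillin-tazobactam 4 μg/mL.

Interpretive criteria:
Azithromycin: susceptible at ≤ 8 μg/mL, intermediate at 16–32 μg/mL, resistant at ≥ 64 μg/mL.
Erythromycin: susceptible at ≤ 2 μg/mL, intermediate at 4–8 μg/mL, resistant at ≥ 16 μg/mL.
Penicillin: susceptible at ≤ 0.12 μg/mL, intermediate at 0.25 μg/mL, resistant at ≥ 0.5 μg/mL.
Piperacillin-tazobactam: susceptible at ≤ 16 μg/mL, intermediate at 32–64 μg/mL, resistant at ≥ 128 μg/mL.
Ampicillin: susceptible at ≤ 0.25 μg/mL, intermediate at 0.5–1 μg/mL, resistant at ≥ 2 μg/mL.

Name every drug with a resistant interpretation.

Penicillin (4 μg/mL) ≥ 0.5 μg/mL → R
Ampicillin (2 μg/mL) ≥ 2 μg/mL → resistant
Erythromycin (8 μg/mL) in 4–8 μg/mL → Intermediate
Azithromycin: 64 μg/mL is ≥ 64 μg/mL — Resistant
Piperacillin-tazobactam (4 μg/mL) ≤ 16 μg/mL → S

penicillin, ampicillin, azithromycin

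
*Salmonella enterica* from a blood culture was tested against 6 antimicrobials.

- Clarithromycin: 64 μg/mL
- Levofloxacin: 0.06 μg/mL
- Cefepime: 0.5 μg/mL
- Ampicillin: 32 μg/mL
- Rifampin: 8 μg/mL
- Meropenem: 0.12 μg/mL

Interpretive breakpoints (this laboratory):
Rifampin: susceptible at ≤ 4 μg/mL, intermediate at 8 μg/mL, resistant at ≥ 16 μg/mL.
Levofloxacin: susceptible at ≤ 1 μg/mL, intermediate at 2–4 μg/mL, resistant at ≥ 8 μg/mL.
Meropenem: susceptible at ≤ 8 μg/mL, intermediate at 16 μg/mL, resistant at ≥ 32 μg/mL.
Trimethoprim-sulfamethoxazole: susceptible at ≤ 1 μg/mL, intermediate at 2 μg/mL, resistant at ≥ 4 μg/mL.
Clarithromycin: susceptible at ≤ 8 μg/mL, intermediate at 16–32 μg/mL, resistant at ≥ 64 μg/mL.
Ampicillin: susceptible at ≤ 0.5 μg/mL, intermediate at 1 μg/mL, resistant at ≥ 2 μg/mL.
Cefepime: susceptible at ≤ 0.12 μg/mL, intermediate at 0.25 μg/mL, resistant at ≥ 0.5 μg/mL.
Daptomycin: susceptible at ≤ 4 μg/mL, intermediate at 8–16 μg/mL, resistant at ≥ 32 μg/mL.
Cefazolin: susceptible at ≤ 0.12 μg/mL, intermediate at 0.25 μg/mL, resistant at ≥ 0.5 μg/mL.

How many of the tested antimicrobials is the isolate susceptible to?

Clarithromycin: 64 μg/mL is ≥ 64 μg/mL — Resistant
Levofloxacin 0.06 μg/mL: ≤ 1 μg/mL ⇒ S
Cefepime (0.5 μg/mL) ≥ 0.5 μg/mL → Resistant
Ampicillin: 32 μg/mL is ≥ 2 μg/mL → Resistant
Rifampin: 8 μg/mL is = 8 μg/mL ⇒ I
Meropenem 0.12 μg/mL: ≤ 8 μg/mL → susceptible
Susceptible: 2

2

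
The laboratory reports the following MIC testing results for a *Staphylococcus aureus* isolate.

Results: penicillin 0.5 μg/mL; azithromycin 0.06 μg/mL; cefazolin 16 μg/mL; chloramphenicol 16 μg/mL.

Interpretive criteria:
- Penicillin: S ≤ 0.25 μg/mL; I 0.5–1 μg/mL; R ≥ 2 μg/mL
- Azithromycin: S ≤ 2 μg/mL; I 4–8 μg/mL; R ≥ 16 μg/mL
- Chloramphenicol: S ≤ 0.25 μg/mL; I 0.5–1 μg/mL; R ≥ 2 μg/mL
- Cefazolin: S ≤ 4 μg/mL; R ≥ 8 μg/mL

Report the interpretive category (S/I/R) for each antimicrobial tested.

Penicillin 0.5 μg/mL: in 0.5–1 μg/mL — I
Azithromycin 0.06 μg/mL: ≤ 2 μg/mL ⇒ S
Cefazolin: 16 μg/mL is ≥ 8 μg/mL → Resistant
Chloramphenicol 16 μg/mL: ≥ 2 μg/mL — resistant

I, S, R, R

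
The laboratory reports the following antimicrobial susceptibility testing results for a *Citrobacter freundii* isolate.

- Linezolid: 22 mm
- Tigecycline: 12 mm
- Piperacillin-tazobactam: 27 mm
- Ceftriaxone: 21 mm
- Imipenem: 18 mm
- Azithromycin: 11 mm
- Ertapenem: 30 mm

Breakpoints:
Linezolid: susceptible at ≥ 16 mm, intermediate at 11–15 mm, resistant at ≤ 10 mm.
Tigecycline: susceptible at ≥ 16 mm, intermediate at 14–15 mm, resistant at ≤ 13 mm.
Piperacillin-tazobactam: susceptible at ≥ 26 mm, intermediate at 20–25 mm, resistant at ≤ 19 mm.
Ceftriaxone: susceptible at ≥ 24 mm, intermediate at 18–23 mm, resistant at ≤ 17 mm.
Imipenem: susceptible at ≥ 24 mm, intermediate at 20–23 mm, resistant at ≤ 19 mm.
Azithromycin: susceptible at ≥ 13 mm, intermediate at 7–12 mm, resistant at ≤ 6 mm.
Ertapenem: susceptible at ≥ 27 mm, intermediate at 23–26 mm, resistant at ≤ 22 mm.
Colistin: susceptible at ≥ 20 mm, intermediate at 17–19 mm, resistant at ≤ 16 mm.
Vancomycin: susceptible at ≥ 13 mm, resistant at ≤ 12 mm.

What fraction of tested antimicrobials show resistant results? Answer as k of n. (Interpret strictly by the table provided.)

2 of 7

Linezolid 22 mm: ≥ 16 mm → Susceptible
Tigecycline (12 mm) ≤ 13 mm → R
Piperacillin-tazobactam: 27 mm is ≥ 26 mm → Susceptible
Ceftriaxone (21 mm) in 18–23 mm ⇒ intermediate
Imipenem: 18 mm is ≤ 19 mm ⇒ Resistant
Azithromycin 11 mm: in 7–12 mm ⇒ intermediate
Ertapenem 30 mm: ≥ 27 mm → Susceptible
Resistant: 2/7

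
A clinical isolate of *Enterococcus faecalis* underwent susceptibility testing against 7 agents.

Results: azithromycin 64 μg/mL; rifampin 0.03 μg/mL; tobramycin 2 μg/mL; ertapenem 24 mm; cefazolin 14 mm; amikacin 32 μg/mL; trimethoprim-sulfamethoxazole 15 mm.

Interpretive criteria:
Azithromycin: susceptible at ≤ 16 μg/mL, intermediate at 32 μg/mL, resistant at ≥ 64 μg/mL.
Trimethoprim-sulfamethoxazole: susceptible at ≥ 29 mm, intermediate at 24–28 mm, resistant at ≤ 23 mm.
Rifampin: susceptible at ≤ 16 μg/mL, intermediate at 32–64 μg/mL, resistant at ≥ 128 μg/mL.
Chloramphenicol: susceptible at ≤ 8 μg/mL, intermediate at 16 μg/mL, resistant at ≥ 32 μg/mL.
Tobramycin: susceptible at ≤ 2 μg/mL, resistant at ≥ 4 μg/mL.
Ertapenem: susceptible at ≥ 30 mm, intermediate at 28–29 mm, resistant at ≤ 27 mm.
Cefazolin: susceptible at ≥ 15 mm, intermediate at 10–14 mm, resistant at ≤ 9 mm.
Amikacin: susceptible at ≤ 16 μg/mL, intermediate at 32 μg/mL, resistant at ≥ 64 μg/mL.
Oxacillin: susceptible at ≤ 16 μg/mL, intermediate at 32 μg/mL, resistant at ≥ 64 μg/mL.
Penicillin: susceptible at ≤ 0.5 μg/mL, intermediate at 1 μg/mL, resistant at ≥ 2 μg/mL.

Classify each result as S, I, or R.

R, S, S, R, I, I, R

Azithromycin (64 μg/mL) ≥ 64 μg/mL ⇒ R
Rifampin 0.03 μg/mL: ≤ 16 μg/mL — Susceptible
Tobramycin: 2 μg/mL is ≤ 2 μg/mL — S
Ertapenem: 24 mm is ≤ 27 mm ⇒ Resistant
Cefazolin 14 mm: in 10–14 mm — I
Amikacin (32 μg/mL) = 32 μg/mL ⇒ I
Trimethoprim-sulfamethoxazole 15 mm: ≤ 23 mm ⇒ resistant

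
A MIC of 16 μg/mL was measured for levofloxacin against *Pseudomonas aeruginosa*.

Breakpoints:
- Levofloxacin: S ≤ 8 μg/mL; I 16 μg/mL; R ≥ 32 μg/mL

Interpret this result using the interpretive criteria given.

Levofloxacin 16 μg/mL: = 16 μg/mL — I

Intermediate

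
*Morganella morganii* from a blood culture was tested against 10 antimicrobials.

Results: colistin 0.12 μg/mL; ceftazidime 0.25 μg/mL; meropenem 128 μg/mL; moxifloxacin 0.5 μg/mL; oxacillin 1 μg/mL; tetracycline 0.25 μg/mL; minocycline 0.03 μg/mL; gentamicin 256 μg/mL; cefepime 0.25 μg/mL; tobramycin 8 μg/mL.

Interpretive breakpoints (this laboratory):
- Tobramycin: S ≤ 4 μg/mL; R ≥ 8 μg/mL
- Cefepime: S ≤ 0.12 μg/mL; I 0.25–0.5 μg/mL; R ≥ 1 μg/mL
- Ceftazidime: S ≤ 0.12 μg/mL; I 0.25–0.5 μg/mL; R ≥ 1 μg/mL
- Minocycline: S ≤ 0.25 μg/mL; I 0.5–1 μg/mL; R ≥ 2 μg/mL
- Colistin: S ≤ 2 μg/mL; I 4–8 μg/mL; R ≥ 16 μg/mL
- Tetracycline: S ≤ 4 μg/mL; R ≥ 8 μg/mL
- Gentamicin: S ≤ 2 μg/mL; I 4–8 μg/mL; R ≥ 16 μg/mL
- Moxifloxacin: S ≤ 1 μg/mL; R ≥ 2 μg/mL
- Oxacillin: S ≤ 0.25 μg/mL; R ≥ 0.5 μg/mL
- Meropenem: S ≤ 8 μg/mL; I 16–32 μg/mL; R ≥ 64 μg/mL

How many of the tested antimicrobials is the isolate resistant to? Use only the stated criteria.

Colistin 0.12 μg/mL: ≤ 2 μg/mL — Susceptible
Ceftazidime: 0.25 μg/mL is in 0.25–0.5 μg/mL ⇒ I
Meropenem (128 μg/mL) ≥ 64 μg/mL ⇒ R
Moxifloxacin: 0.5 μg/mL is ≤ 1 μg/mL — Susceptible
Oxacillin: 1 μg/mL is ≥ 0.5 μg/mL ⇒ resistant
Tetracycline 0.25 μg/mL: ≤ 4 μg/mL ⇒ S
Minocycline: 0.03 μg/mL is ≤ 0.25 μg/mL ⇒ S
Gentamicin: 256 μg/mL is ≥ 16 μg/mL → Resistant
Cefepime 0.25 μg/mL: in 0.25–0.5 μg/mL → intermediate
Tobramycin: 8 μg/mL is ≥ 8 μg/mL — resistant
Resistant: 4

4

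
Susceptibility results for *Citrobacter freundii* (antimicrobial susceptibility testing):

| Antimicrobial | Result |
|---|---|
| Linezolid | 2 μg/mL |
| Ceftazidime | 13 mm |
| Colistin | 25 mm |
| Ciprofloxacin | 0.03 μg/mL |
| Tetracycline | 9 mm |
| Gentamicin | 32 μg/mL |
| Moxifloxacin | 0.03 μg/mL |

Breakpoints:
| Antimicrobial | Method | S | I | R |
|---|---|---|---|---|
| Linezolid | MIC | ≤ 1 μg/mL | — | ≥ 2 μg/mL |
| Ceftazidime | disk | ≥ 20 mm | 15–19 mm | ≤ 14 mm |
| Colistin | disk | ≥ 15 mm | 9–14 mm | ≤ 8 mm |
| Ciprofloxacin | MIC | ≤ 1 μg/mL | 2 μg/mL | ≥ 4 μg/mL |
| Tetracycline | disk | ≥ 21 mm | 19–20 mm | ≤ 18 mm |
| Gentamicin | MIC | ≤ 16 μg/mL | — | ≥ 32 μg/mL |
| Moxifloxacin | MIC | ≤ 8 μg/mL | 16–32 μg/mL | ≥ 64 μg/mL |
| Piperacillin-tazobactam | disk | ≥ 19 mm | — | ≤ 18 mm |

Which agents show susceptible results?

colistin, ciprofloxacin, moxifloxacin

Linezolid 2 μg/mL: ≥ 2 μg/mL → R
Ceftazidime (13 mm) ≤ 14 mm → Resistant
Colistin: 25 mm is ≥ 15 mm ⇒ susceptible
Ciprofloxacin: 0.03 μg/mL is ≤ 1 μg/mL → susceptible
Tetracycline (9 mm) ≤ 18 mm ⇒ R
Gentamicin (32 μg/mL) ≥ 32 μg/mL ⇒ Resistant
Moxifloxacin: 0.03 μg/mL is ≤ 8 μg/mL ⇒ S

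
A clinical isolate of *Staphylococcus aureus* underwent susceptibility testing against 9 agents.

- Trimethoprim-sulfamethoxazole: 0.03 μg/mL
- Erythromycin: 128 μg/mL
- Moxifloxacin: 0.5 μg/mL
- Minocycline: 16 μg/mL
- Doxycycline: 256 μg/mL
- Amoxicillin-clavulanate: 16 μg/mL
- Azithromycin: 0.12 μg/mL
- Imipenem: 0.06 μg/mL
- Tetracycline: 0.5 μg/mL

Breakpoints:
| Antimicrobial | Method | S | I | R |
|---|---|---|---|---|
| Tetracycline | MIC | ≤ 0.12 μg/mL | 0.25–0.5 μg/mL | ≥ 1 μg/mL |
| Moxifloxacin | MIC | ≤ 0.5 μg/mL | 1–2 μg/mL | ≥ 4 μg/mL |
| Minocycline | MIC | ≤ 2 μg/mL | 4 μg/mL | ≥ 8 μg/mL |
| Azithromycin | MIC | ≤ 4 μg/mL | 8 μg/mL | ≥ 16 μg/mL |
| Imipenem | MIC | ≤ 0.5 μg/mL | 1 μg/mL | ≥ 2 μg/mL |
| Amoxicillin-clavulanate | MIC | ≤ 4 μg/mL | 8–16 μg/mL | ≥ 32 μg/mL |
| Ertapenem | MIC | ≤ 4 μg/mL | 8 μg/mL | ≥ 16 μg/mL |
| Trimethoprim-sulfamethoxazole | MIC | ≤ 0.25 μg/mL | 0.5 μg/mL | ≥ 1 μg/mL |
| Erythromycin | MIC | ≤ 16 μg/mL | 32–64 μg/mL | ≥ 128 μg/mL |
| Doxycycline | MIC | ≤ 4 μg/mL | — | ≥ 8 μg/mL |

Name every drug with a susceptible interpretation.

Trimethoprim-sulfamethoxazole 0.03 μg/mL: ≤ 0.25 μg/mL → susceptible
Erythromycin: 128 μg/mL is ≥ 128 μg/mL — R
Moxifloxacin: 0.5 μg/mL is ≤ 0.5 μg/mL → susceptible
Minocycline 16 μg/mL: ≥ 8 μg/mL → R
Doxycycline 256 μg/mL: ≥ 8 μg/mL — Resistant
Amoxicillin-clavulanate (16 μg/mL) in 8–16 μg/mL — Intermediate
Azithromycin (0.12 μg/mL) ≤ 4 μg/mL ⇒ susceptible
Imipenem: 0.06 μg/mL is ≤ 0.5 μg/mL ⇒ Susceptible
Tetracycline 0.5 μg/mL: in 0.25–0.5 μg/mL → I

trimethoprim-sulfamethoxazole, moxifloxacin, azithromycin, imipenem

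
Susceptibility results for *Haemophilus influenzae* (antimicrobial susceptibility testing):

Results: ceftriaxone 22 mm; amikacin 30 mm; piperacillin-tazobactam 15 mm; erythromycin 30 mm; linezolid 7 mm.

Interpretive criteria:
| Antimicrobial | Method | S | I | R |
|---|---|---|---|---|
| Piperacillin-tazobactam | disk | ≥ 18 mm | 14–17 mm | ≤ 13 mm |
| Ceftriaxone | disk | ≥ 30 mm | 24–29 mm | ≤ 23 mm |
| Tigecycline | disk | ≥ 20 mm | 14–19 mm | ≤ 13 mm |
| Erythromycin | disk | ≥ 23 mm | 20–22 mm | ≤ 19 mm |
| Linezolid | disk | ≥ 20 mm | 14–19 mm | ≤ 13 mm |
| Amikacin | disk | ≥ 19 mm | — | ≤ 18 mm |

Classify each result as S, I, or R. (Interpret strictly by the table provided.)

R, S, I, S, R

Ceftriaxone 22 mm: ≤ 23 mm ⇒ resistant
Amikacin (30 mm) ≥ 19 mm → Susceptible
Piperacillin-tazobactam 15 mm: in 14–17 mm → I
Erythromycin (30 mm) ≥ 23 mm ⇒ S
Linezolid: 7 mm is ≤ 13 mm → resistant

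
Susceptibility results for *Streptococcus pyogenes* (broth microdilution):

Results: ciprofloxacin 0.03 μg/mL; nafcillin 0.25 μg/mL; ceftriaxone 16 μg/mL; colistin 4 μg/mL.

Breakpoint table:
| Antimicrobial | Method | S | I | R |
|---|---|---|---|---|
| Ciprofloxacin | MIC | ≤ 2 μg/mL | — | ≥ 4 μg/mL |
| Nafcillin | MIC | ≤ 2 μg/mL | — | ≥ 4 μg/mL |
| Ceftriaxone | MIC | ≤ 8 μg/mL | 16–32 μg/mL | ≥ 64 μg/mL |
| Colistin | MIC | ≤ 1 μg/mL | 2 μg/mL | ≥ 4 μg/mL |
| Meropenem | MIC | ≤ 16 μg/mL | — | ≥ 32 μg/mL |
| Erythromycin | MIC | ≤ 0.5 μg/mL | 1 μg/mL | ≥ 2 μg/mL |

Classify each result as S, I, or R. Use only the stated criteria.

S, S, I, R

Ciprofloxacin (0.03 μg/mL) ≤ 2 μg/mL → Susceptible
Nafcillin (0.25 μg/mL) ≤ 2 μg/mL — S
Ceftriaxone: 16 μg/mL is in 16–32 μg/mL ⇒ intermediate
Colistin: 4 μg/mL is ≥ 4 μg/mL — R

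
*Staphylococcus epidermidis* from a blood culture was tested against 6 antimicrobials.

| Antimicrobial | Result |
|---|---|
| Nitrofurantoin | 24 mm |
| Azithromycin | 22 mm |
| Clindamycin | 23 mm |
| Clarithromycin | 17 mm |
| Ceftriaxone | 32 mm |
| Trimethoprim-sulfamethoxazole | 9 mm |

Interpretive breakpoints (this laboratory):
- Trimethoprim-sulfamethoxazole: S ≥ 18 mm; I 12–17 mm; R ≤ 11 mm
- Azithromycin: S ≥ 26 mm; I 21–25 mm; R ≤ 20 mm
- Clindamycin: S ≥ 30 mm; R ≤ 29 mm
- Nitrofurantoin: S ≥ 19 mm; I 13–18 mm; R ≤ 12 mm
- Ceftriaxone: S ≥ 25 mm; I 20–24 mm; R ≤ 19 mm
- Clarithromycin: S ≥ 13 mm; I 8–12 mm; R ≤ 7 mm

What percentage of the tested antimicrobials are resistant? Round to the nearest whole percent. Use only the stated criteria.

Nitrofurantoin: 24 mm is ≥ 19 mm ⇒ susceptible
Azithromycin: 22 mm is in 21–25 mm ⇒ Intermediate
Clindamycin (23 mm) ≤ 29 mm — Resistant
Clarithromycin 17 mm: ≥ 13 mm ⇒ susceptible
Ceftriaxone 32 mm: ≥ 25 mm — S
Trimethoprim-sulfamethoxazole 9 mm: ≤ 11 mm ⇒ resistant
Resistant: 2/6

33%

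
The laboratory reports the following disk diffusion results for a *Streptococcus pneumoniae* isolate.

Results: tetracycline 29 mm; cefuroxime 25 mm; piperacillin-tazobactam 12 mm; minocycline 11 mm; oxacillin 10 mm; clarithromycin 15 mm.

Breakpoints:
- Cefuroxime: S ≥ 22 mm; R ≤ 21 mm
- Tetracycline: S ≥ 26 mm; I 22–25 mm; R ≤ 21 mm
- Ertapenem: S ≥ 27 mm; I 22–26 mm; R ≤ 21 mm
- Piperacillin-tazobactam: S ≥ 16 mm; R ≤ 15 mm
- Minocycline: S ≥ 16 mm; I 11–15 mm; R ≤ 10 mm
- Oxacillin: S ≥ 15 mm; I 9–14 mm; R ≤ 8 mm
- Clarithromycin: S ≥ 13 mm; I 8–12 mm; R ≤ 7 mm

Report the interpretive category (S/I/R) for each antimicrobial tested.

S, S, R, I, I, S

Tetracycline: 29 mm is ≥ 26 mm ⇒ Susceptible
Cefuroxime: 25 mm is ≥ 22 mm ⇒ S
Piperacillin-tazobactam 12 mm: ≤ 15 mm — resistant
Minocycline: 11 mm is in 11–15 mm ⇒ I
Oxacillin 10 mm: in 9–14 mm → I
Clarithromycin: 15 mm is ≥ 13 mm — susceptible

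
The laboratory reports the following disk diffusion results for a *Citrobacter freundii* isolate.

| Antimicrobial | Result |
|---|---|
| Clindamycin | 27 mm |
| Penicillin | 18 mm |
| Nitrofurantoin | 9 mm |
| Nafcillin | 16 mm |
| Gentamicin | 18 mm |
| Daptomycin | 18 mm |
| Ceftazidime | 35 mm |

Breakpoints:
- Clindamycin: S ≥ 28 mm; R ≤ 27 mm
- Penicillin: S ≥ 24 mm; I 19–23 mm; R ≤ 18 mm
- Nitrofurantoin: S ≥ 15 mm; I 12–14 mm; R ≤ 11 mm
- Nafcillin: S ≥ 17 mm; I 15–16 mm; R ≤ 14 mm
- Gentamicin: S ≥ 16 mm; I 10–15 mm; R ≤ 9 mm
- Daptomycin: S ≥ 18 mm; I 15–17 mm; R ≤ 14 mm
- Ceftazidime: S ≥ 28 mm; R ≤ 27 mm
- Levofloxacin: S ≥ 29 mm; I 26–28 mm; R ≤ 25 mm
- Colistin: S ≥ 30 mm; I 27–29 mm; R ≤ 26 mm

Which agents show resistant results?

clindamycin, penicillin, nitrofurantoin

Clindamycin (27 mm) ≤ 27 mm ⇒ resistant
Penicillin 18 mm: ≤ 18 mm → resistant
Nitrofurantoin (9 mm) ≤ 11 mm — Resistant
Nafcillin 16 mm: in 15–16 mm → intermediate
Gentamicin (18 mm) ≥ 16 mm → S
Daptomycin 18 mm: ≥ 18 mm ⇒ Susceptible
Ceftazidime 35 mm: ≥ 28 mm — S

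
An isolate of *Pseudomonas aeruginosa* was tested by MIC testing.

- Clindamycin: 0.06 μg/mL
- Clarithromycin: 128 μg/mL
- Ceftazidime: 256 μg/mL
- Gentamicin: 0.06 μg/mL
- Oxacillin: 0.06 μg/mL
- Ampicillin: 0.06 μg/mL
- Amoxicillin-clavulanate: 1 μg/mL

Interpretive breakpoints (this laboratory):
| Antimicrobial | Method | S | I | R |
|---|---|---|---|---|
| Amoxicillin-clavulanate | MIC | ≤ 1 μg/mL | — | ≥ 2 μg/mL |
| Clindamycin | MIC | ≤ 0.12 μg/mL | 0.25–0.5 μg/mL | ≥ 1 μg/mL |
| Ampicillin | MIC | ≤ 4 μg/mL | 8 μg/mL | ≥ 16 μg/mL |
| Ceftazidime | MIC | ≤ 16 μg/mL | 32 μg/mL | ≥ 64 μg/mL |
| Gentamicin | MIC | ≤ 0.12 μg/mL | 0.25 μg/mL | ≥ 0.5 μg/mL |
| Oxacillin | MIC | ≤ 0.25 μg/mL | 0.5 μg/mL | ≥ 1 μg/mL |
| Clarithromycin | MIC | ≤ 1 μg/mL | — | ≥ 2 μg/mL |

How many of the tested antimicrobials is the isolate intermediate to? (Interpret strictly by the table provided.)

0

Clindamycin 0.06 μg/mL: ≤ 0.12 μg/mL → Susceptible
Clarithromycin: 128 μg/mL is ≥ 2 μg/mL ⇒ resistant
Ceftazidime 256 μg/mL: ≥ 64 μg/mL ⇒ R
Gentamicin 0.06 μg/mL: ≤ 0.12 μg/mL → susceptible
Oxacillin (0.06 μg/mL) ≤ 0.25 μg/mL ⇒ susceptible
Ampicillin 0.06 μg/mL: ≤ 4 μg/mL → susceptible
Amoxicillin-clavulanate (1 μg/mL) ≤ 1 μg/mL ⇒ Susceptible
Intermediate: 0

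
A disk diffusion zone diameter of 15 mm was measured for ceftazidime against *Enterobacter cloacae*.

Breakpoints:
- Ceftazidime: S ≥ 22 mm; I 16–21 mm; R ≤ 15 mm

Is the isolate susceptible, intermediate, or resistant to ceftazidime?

Ceftazidime 15 mm: ≤ 15 mm — Resistant

R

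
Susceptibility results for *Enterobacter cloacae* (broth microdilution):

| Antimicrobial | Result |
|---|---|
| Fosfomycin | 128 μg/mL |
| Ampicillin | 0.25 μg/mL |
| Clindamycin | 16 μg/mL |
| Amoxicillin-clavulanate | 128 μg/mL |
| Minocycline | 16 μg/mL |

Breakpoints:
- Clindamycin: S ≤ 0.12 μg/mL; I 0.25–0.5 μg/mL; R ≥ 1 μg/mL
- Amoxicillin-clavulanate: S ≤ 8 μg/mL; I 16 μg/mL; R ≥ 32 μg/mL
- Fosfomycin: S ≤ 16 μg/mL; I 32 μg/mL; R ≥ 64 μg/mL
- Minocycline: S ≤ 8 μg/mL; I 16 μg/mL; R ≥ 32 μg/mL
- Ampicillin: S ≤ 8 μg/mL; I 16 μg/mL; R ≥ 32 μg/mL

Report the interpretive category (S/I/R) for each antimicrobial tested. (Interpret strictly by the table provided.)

R, S, R, R, I

Fosfomycin (128 μg/mL) ≥ 64 μg/mL → Resistant
Ampicillin: 0.25 μg/mL is ≤ 8 μg/mL — susceptible
Clindamycin 16 μg/mL: ≥ 1 μg/mL ⇒ resistant
Amoxicillin-clavulanate: 128 μg/mL is ≥ 32 μg/mL — Resistant
Minocycline (16 μg/mL) = 16 μg/mL → Intermediate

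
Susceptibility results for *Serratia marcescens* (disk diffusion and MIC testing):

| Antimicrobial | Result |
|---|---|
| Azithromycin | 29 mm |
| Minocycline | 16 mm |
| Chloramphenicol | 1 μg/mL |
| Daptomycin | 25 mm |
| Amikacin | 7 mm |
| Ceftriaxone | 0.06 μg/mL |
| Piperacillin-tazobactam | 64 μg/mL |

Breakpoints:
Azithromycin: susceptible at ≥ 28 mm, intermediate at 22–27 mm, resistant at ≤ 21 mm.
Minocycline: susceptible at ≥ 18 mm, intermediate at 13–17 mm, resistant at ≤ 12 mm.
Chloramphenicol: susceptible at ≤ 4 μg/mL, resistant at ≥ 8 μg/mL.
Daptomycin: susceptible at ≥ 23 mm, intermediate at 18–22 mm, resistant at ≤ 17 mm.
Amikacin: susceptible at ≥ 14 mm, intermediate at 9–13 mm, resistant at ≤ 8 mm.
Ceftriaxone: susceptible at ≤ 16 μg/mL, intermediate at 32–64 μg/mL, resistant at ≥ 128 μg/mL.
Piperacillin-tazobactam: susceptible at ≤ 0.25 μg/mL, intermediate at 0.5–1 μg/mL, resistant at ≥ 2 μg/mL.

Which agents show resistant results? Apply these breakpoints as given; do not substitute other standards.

Azithromycin 29 mm: ≥ 28 mm — S
Minocycline 16 mm: in 13–17 mm ⇒ I
Chloramphenicol 1 μg/mL: ≤ 4 μg/mL — Susceptible
Daptomycin: 25 mm is ≥ 23 mm — S
Amikacin 7 mm: ≤ 8 mm — Resistant
Ceftriaxone 0.06 μg/mL: ≤ 16 μg/mL — S
Piperacillin-tazobactam 64 μg/mL: ≥ 2 μg/mL → Resistant

amikacin, piperacillin-tazobactam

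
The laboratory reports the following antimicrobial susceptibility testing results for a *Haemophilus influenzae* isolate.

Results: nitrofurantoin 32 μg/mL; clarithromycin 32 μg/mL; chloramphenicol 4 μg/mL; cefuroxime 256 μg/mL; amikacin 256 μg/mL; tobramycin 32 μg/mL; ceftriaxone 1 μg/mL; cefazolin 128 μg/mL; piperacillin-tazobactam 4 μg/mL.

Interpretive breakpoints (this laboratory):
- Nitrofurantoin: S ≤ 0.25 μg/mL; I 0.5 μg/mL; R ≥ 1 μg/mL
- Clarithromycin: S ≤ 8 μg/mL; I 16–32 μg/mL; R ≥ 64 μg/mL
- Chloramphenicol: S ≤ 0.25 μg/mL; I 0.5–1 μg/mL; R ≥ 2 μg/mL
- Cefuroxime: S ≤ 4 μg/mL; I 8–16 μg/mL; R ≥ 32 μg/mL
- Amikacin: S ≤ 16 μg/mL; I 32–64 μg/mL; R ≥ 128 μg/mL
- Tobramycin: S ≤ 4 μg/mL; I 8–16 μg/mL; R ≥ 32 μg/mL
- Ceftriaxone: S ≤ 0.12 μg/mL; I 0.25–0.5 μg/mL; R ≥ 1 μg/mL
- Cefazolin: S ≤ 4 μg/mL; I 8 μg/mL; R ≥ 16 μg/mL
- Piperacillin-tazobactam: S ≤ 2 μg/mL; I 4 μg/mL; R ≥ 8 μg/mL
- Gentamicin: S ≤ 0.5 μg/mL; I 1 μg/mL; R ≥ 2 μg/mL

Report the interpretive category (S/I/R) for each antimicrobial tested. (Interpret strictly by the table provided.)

Nitrofurantoin: 32 μg/mL is ≥ 1 μg/mL ⇒ resistant
Clarithromycin: 32 μg/mL is in 16–32 μg/mL ⇒ intermediate
Chloramphenicol: 4 μg/mL is ≥ 2 μg/mL → Resistant
Cefuroxime (256 μg/mL) ≥ 32 μg/mL → resistant
Amikacin: 256 μg/mL is ≥ 128 μg/mL → resistant
Tobramycin (32 μg/mL) ≥ 32 μg/mL ⇒ Resistant
Ceftriaxone: 1 μg/mL is ≥ 1 μg/mL ⇒ resistant
Cefazolin 128 μg/mL: ≥ 16 μg/mL — R
Piperacillin-tazobactam: 4 μg/mL is = 4 μg/mL → intermediate

R, I, R, R, R, R, R, R, I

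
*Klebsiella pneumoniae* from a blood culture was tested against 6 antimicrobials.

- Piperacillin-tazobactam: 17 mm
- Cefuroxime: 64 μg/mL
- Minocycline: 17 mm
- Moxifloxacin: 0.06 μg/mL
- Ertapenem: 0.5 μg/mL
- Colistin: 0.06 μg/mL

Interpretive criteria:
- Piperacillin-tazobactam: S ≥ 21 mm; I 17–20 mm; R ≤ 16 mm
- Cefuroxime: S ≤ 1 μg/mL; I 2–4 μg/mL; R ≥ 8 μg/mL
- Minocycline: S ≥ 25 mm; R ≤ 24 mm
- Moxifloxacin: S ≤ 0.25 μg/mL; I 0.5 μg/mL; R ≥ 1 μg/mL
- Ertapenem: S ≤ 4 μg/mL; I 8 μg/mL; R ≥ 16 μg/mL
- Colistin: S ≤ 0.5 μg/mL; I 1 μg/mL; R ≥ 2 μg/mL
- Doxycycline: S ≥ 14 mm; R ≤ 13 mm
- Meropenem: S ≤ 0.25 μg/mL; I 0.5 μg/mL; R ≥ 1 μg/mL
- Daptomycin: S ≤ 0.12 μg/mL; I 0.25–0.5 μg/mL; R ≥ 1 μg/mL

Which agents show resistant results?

Piperacillin-tazobactam 17 mm: in 17–20 mm ⇒ Intermediate
Cefuroxime: 64 μg/mL is ≥ 8 μg/mL → resistant
Minocycline: 17 mm is ≤ 24 mm ⇒ resistant
Moxifloxacin: 0.06 μg/mL is ≤ 0.25 μg/mL — susceptible
Ertapenem 0.5 μg/mL: ≤ 4 μg/mL — S
Colistin (0.06 μg/mL) ≤ 0.5 μg/mL — S

cefuroxime, minocycline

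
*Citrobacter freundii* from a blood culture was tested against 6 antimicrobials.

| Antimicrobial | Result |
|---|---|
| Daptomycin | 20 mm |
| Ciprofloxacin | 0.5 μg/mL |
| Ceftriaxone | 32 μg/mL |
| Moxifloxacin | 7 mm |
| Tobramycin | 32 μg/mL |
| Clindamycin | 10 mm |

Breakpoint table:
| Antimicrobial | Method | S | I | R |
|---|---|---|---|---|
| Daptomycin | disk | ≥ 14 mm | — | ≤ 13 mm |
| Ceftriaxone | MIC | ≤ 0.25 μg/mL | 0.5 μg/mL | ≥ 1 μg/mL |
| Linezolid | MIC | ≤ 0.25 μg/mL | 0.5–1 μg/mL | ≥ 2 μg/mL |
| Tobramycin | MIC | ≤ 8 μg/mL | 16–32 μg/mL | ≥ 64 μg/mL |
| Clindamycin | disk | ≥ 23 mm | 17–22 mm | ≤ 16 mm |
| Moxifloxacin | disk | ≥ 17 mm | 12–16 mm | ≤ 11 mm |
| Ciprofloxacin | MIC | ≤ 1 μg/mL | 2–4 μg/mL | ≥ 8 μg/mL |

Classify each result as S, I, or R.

S, S, R, R, I, R

Daptomycin (20 mm) ≥ 14 mm → susceptible
Ciprofloxacin 0.5 μg/mL: ≤ 1 μg/mL → S
Ceftriaxone (32 μg/mL) ≥ 1 μg/mL ⇒ Resistant
Moxifloxacin: 7 mm is ≤ 11 mm — R
Tobramycin: 32 μg/mL is in 16–32 μg/mL ⇒ I
Clindamycin (10 mm) ≤ 16 mm → resistant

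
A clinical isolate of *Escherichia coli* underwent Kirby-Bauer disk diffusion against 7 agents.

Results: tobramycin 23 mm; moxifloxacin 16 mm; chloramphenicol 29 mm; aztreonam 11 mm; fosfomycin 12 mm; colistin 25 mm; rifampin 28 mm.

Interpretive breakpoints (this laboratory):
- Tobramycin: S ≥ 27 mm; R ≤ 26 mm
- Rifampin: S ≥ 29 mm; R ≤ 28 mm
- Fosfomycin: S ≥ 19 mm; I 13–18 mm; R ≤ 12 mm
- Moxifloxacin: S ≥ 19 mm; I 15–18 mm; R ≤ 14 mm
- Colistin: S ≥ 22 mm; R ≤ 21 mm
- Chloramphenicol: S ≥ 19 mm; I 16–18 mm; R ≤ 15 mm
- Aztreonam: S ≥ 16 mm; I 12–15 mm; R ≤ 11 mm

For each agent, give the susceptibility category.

Tobramycin: 23 mm is ≤ 26 mm ⇒ resistant
Moxifloxacin 16 mm: in 15–18 mm → I
Chloramphenicol (29 mm) ≥ 19 mm ⇒ Susceptible
Aztreonam: 11 mm is ≤ 11 mm → R
Fosfomycin 12 mm: ≤ 12 mm — R
Colistin (25 mm) ≥ 22 mm → susceptible
Rifampin: 28 mm is ≤ 28 mm — Resistant

R, I, S, R, R, S, R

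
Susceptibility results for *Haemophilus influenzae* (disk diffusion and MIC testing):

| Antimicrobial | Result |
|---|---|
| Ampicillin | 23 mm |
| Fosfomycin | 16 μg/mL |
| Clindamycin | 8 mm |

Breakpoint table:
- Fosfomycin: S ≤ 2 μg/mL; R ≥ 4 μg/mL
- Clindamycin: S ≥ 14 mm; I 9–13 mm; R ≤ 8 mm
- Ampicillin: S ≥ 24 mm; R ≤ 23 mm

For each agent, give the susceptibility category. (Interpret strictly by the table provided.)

R, R, R

Ampicillin 23 mm: ≤ 23 mm — R
Fosfomycin (16 μg/mL) ≥ 4 μg/mL → resistant
Clindamycin (8 mm) ≤ 8 mm → resistant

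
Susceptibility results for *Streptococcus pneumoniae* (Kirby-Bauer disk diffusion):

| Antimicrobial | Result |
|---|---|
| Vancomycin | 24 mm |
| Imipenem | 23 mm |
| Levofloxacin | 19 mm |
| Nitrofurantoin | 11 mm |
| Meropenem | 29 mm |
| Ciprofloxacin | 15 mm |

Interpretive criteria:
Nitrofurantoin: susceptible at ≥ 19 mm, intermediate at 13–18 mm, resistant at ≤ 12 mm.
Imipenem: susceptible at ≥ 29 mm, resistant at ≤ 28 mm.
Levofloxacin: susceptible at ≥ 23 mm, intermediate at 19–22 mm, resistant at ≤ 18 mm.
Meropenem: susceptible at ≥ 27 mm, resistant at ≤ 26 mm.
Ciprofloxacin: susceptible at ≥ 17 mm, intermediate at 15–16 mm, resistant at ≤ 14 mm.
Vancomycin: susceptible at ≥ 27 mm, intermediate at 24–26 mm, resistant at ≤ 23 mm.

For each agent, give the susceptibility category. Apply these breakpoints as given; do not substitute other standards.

I, R, I, R, S, I

Vancomycin: 24 mm is in 24–26 mm → intermediate
Imipenem: 23 mm is ≤ 28 mm ⇒ Resistant
Levofloxacin: 19 mm is in 19–22 mm — intermediate
Nitrofurantoin (11 mm) ≤ 12 mm — Resistant
Meropenem 29 mm: ≥ 27 mm → S
Ciprofloxacin 15 mm: in 15–16 mm — intermediate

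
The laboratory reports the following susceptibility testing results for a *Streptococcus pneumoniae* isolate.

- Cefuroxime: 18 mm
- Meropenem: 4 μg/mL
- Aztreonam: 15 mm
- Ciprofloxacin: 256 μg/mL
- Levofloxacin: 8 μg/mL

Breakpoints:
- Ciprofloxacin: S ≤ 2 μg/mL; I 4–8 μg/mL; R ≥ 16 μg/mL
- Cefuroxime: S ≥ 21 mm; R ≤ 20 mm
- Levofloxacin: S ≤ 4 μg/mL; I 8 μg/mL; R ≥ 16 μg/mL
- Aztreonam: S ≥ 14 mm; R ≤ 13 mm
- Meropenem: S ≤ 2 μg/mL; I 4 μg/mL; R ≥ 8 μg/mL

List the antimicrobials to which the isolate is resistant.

cefuroxime, ciprofloxacin

Cefuroxime: 18 mm is ≤ 20 mm — R
Meropenem 4 μg/mL: = 4 μg/mL — intermediate
Aztreonam: 15 mm is ≥ 14 mm — Susceptible
Ciprofloxacin (256 μg/mL) ≥ 16 μg/mL — Resistant
Levofloxacin (8 μg/mL) = 8 μg/mL — I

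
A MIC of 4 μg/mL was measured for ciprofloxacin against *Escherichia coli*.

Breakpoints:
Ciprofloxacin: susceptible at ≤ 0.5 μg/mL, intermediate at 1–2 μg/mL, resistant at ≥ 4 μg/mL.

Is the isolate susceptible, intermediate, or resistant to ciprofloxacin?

Ciprofloxacin (4 μg/mL) ≥ 4 μg/mL ⇒ Resistant

Resistant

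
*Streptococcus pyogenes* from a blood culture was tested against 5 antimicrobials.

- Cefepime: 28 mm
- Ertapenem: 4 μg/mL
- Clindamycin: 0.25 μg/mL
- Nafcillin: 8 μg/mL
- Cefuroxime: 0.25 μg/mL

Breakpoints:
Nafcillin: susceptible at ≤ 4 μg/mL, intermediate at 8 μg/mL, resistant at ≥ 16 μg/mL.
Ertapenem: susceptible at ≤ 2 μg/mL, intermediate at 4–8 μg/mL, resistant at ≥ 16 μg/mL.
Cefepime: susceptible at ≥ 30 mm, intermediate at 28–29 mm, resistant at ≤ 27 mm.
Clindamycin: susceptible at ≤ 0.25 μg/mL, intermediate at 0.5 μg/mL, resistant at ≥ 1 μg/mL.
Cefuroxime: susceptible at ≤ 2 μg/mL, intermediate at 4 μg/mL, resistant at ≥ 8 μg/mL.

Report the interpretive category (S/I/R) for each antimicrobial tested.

I, I, S, I, S

Cefepime: 28 mm is in 28–29 mm ⇒ intermediate
Ertapenem 4 μg/mL: in 4–8 μg/mL — Intermediate
Clindamycin 0.25 μg/mL: ≤ 0.25 μg/mL — S
Nafcillin (8 μg/mL) = 8 μg/mL → Intermediate
Cefuroxime: 0.25 μg/mL is ≤ 2 μg/mL ⇒ Susceptible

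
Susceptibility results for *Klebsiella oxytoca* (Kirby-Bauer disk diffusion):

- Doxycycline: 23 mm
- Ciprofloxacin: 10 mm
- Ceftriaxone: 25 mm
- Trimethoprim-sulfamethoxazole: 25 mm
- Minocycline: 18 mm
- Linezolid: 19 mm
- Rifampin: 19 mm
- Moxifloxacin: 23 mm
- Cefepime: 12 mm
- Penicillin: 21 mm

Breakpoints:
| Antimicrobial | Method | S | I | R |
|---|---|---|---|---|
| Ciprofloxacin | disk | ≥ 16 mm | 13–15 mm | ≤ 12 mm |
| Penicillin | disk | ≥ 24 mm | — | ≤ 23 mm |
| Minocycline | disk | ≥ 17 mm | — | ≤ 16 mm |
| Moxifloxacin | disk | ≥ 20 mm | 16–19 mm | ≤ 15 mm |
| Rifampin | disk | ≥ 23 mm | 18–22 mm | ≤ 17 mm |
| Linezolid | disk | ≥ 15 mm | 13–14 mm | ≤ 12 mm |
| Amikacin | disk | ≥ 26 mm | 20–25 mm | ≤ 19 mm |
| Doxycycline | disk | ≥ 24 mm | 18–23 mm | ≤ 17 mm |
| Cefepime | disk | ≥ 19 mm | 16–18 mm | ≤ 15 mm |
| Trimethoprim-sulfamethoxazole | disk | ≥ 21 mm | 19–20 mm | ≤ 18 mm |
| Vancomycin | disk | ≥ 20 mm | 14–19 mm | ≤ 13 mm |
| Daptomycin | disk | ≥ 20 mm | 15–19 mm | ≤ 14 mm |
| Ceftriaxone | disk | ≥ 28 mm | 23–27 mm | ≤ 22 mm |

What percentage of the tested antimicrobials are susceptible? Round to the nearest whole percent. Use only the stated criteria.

40%

Doxycycline 23 mm: in 18–23 mm ⇒ Intermediate
Ciprofloxacin: 10 mm is ≤ 12 mm ⇒ Resistant
Ceftriaxone 25 mm: in 23–27 mm — Intermediate
Trimethoprim-sulfamethoxazole 25 mm: ≥ 21 mm ⇒ S
Minocycline 18 mm: ≥ 17 mm — Susceptible
Linezolid: 19 mm is ≥ 15 mm ⇒ susceptible
Rifampin: 19 mm is in 18–22 mm → intermediate
Moxifloxacin (23 mm) ≥ 20 mm → S
Cefepime: 12 mm is ≤ 15 mm → Resistant
Penicillin (21 mm) ≤ 23 mm → R
Susceptible: 4/10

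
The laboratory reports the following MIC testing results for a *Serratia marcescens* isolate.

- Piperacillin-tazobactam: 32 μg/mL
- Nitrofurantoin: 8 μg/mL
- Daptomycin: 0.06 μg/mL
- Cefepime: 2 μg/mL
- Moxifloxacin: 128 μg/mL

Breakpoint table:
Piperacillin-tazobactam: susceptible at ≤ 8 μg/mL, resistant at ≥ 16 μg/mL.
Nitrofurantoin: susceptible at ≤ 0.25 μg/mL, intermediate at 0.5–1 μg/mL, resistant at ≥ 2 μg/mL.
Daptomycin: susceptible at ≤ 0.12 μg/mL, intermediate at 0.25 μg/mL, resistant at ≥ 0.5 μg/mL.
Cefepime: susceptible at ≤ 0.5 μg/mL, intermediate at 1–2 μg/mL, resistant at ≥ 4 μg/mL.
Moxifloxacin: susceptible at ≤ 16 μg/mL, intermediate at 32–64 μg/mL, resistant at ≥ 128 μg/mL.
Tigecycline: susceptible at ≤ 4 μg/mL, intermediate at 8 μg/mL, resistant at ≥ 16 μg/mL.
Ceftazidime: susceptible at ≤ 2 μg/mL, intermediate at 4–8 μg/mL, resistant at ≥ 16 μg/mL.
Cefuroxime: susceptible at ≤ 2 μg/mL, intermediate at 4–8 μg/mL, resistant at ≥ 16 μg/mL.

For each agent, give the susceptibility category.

Piperacillin-tazobactam: 32 μg/mL is ≥ 16 μg/mL ⇒ resistant
Nitrofurantoin: 8 μg/mL is ≥ 2 μg/mL → R
Daptomycin 0.06 μg/mL: ≤ 0.12 μg/mL ⇒ S
Cefepime: 2 μg/mL is in 1–2 μg/mL → Intermediate
Moxifloxacin (128 μg/mL) ≥ 128 μg/mL → R

R, R, S, I, R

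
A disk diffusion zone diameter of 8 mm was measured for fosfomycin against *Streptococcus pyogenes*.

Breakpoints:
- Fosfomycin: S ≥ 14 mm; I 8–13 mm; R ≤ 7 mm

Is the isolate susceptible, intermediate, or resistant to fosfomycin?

Fosfomycin: 8 mm is in 8–13 mm → intermediate

Intermediate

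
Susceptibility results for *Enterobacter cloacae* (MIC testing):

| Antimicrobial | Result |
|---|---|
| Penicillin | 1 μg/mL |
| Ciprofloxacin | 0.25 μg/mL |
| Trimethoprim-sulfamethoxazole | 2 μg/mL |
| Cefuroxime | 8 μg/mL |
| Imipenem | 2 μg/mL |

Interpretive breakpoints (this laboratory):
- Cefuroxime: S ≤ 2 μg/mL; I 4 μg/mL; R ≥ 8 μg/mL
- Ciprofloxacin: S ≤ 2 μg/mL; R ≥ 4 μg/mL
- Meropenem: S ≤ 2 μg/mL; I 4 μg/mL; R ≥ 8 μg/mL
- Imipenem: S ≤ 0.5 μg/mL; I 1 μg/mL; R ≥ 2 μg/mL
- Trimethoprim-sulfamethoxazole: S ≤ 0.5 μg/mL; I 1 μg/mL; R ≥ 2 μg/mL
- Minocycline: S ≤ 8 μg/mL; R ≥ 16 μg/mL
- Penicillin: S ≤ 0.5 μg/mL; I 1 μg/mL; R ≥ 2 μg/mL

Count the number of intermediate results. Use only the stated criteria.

1

Penicillin: 1 μg/mL is = 1 μg/mL ⇒ I
Ciprofloxacin: 0.25 μg/mL is ≤ 2 μg/mL ⇒ S
Trimethoprim-sulfamethoxazole: 2 μg/mL is ≥ 2 μg/mL — resistant
Cefuroxime: 8 μg/mL is ≥ 8 μg/mL — resistant
Imipenem: 2 μg/mL is ≥ 2 μg/mL — Resistant
Intermediate: 1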